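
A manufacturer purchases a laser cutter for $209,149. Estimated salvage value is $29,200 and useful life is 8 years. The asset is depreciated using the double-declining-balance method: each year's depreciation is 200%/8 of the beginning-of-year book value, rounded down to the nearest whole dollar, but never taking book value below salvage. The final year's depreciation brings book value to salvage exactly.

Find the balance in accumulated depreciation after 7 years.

$179,949

Depreciable base = $209,149 − $29,200 = $179,949.
Year 1: ⌊$209,149 × 200%/8⌋ = $52,287. Book value $156,862.
Year 2: ⌊$156,862 × 200%/8⌋ = $39,215. Book value $117,647.
Year 3: ⌊$117,647 × 200%/8⌋ = $29,411. Book value $88,236.
Year 4: ⌊$88,236 × 200%/8⌋ = $22,059. Book value $66,177.
Year 5: ⌊$66,177 × 200%/8⌋ = $16,544. Book value $49,633.
Year 6: ⌊$49,633 × 200%/8⌋ = $12,408. Book value $37,225.
Year 7: ⌊$37,225 × 200%/8⌋ = $9,306, capped at $8,025. Book value $29,200.
Accumulated through year 7 = $209,149 − $29,200 = $179,949.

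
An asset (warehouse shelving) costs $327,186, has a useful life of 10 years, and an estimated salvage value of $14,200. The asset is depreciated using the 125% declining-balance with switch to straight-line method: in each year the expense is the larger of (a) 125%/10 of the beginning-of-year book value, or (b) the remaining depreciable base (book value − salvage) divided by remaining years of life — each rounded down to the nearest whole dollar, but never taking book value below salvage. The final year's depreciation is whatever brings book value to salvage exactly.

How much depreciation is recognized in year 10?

Depreciable base = $327,186 − $14,200 = $312,986.
Year 1: DB = ⌊$327,186 × 125%/10⌋ = $40,898; SL = ⌊$312,986/10⌋ = $31,298 → take DB $40,898. Book value $286,288.
Year 2: DB = ⌊$286,288 × 125%/10⌋ = $35,786; SL = ⌊$272,088/9⌋ = $30,232 → take DB $35,786. Book value $250,502.
Year 3: DB = ⌊$250,502 × 125%/10⌋ = $31,312; SL = ⌊$236,302/8⌋ = $29,537 → take DB $31,312. Book value $219,190.
Year 4: DB = ⌊$219,190 × 125%/10⌋ = $27,398; SL = ⌊$204,990/7⌋ = $29,284 → take SL $29,284. Book value $189,906.
Year 5: DB = ⌊$189,906 × 125%/10⌋ = $23,738; SL = ⌊$175,706/6⌋ = $29,284 → take SL $29,284. Book value $160,622.
Year 6: DB = ⌊$160,622 × 125%/10⌋ = $20,077; SL = ⌊$146,422/5⌋ = $29,284 → take SL $29,284. Book value $131,338.
Year 7: DB = ⌊$131,338 × 125%/10⌋ = $16,417; SL = ⌊$117,138/4⌋ = $29,284 → take SL $29,284. Book value $102,054.
Year 8: DB = ⌊$102,054 × 125%/10⌋ = $12,756; SL = ⌊$87,854/3⌋ = $29,284 → take SL $29,284. Book value $72,770.
Year 9: DB = ⌊$72,770 × 125%/10⌋ = $9,096; SL = ⌊$58,570/2⌋ = $29,285 → take SL $29,285. Book value $43,485.
Year 10 (final): $43,485 − $14,200 = $29,285. Book value $14,200.

$29,285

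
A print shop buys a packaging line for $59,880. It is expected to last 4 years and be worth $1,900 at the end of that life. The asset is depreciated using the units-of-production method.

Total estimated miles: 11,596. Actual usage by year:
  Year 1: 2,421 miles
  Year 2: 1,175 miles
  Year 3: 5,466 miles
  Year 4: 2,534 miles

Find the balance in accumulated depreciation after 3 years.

Depreciable base = $59,880 − $1,900 = $57,980.
Rate = $57,980 / 11,596 miles = $5 per mile.
Year 1: 2,421 × $5 = $12,105. Book value $47,775.
Year 2: 1,175 × $5 = $5,875. Book value $41,900.
Year 3: 5,466 × $5 = $27,330. Book value $14,570.
Accumulated through year 3 = $59,880 − $14,570 = $45,310.

$45,310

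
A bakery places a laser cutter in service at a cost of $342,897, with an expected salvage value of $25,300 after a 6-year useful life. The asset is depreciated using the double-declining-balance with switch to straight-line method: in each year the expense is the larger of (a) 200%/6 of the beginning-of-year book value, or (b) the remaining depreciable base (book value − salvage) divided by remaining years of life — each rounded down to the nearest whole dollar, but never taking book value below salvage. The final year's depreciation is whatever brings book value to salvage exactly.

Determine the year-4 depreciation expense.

Depreciable base = $342,897 − $25,300 = $317,597.
Year 1: DB = ⌊$342,897 × 200%/6⌋ = $114,299; SL = ⌊$317,597/6⌋ = $52,932 → take DB $114,299. Book value $228,598.
Year 2: DB = ⌊$228,598 × 200%/6⌋ = $76,199; SL = ⌊$203,298/5⌋ = $40,659 → take DB $76,199. Book value $152,399.
Year 3: DB = ⌊$152,399 × 200%/6⌋ = $50,799; SL = ⌊$127,099/4⌋ = $31,774 → take DB $50,799. Book value $101,600.
Year 4: DB = ⌊$101,600 × 200%/6⌋ = $33,866; SL = ⌊$76,300/3⌋ = $25,433 → take DB $33,866. Book value $67,734.

$33,866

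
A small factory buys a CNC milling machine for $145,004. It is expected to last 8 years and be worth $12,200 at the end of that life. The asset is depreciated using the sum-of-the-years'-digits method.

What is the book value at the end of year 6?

Depreciable base = $145,004 − $12,200 = $132,804.
Sum of the years' digits = 8+7+6+5+4+3+2+1 = 36.
Year 1: $132,804 × 8/36 = $29,512. Book value $115,492.
Year 2: $132,804 × 7/36 = $25,823. Book value $89,669.
Year 3: $132,804 × 6/36 = $22,134. Book value $67,535.
Year 4: $132,804 × 5/36 = $18,445. Book value $49,090.
Year 5: $132,804 × 4/36 = $14,756. Book value $34,334.
Year 6: $132,804 × 3/36 = $11,067. Book value $23,267.

$23,267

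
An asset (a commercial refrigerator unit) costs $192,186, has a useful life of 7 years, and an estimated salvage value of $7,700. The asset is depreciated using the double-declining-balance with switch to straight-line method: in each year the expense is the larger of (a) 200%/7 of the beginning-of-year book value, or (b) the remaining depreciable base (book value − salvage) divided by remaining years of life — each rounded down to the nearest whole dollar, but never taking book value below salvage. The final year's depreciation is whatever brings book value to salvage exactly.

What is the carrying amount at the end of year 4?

$50,029

Depreciable base = $192,186 − $7,700 = $184,486.
Year 1: DB = ⌊$192,186 × 200%/7⌋ = $54,910; SL = ⌊$184,486/7⌋ = $26,355 → take DB $54,910. Book value $137,276.
Year 2: DB = ⌊$137,276 × 200%/7⌋ = $39,221; SL = ⌊$129,576/6⌋ = $21,596 → take DB $39,221. Book value $98,055.
Year 3: DB = ⌊$98,055 × 200%/7⌋ = $28,015; SL = ⌊$90,355/5⌋ = $18,071 → take DB $28,015. Book value $70,040.
Year 4: DB = ⌊$70,040 × 200%/7⌋ = $20,011; SL = ⌊$62,340/4⌋ = $15,585 → take DB $20,011. Book value $50,029.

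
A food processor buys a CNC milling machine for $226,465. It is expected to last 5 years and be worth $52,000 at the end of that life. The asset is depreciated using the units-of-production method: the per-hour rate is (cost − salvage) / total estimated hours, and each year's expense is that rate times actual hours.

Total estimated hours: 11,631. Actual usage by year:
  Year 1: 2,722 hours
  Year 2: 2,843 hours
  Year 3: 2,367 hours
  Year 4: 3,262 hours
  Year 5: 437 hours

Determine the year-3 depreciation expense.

Depreciable base = $226,465 − $52,000 = $174,465.
Rate = $174,465 / 11,631 hours = $15 per hour.
Year 1: 2,722 × $15 = $40,830. Book value $185,635.
Year 2: 2,843 × $15 = $42,645. Book value $142,990.
Year 3: 2,367 × $15 = $35,505. Book value $107,485.

$35,505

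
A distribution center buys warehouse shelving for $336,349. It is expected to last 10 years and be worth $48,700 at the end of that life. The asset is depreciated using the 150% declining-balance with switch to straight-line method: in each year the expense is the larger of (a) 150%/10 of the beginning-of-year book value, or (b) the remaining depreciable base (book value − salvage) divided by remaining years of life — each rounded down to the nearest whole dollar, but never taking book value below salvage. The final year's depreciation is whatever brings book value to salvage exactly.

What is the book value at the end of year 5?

Depreciable base = $336,349 − $48,700 = $287,649.
Year 1: DB = ⌊$336,349 × 150%/10⌋ = $50,452; SL = ⌊$287,649/10⌋ = $28,764 → take DB $50,452. Book value $285,897.
Year 2: DB = ⌊$285,897 × 150%/10⌋ = $42,884; SL = ⌊$237,197/9⌋ = $26,355 → take DB $42,884. Book value $243,013.
Year 3: DB = ⌊$243,013 × 150%/10⌋ = $36,451; SL = ⌊$194,313/8⌋ = $24,289 → take DB $36,451. Book value $206,562.
Year 4: DB = ⌊$206,562 × 150%/10⌋ = $30,984; SL = ⌊$157,862/7⌋ = $22,551 → take DB $30,984. Book value $175,578.
Year 5: DB = ⌊$175,578 × 150%/10⌋ = $26,336; SL = ⌊$126,878/6⌋ = $21,146 → take DB $26,336. Book value $149,242.

$149,242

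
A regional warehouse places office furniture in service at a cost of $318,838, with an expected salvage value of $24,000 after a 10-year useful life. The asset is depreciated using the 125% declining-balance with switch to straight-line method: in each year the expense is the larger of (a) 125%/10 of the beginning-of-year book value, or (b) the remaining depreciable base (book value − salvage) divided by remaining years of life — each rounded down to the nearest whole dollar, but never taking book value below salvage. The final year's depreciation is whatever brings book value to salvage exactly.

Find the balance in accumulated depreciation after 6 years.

$186,495

Depreciable base = $318,838 − $24,000 = $294,838.
Year 1: DB = ⌊$318,838 × 125%/10⌋ = $39,854; SL = ⌊$294,838/10⌋ = $29,483 → take DB $39,854. Book value $278,984.
Year 2: DB = ⌊$278,984 × 125%/10⌋ = $34,873; SL = ⌊$254,984/9⌋ = $28,331 → take DB $34,873. Book value $244,111.
Year 3: DB = ⌊$244,111 × 125%/10⌋ = $30,513; SL = ⌊$220,111/8⌋ = $27,513 → take DB $30,513. Book value $213,598.
Year 4: DB = ⌊$213,598 × 125%/10⌋ = $26,699; SL = ⌊$189,598/7⌋ = $27,085 → take SL $27,085. Book value $186,513.
Year 5: DB = ⌊$186,513 × 125%/10⌋ = $23,314; SL = ⌊$162,513/6⌋ = $27,085 → take SL $27,085. Book value $159,428.
Year 6: DB = ⌊$159,428 × 125%/10⌋ = $19,928; SL = ⌊$135,428/5⌋ = $27,085 → take SL $27,085. Book value $132,343.
Accumulated through year 6 = $318,838 − $132,343 = $186,495.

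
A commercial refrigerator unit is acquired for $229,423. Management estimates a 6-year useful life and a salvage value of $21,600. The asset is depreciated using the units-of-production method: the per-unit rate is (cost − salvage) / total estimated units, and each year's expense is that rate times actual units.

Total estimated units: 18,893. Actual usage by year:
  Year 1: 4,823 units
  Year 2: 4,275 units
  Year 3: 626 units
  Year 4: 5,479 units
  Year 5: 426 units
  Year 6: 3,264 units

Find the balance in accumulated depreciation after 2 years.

$100,078

Depreciable base = $229,423 − $21,600 = $207,823.
Rate = $207,823 / 18,893 units = $11 per unit.
Year 1: 4,823 × $11 = $53,053. Book value $176,370.
Year 2: 4,275 × $11 = $47,025. Book value $129,345.
Accumulated through year 2 = $229,423 − $129,345 = $100,078.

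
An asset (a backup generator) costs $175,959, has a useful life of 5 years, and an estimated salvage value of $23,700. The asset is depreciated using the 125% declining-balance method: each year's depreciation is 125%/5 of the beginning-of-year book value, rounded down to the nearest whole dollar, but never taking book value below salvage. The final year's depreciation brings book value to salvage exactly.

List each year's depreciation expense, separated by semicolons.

Depreciable base = $175,959 − $23,700 = $152,259.
Year 1: ⌊$175,959 × 125%/5⌋ = $43,989. Book value $131,970.
Year 2: ⌊$131,970 × 125%/5⌋ = $32,992. Book value $98,978.
Year 3: ⌊$98,978 × 125%/5⌋ = $24,744. Book value $74,234.
Year 4: ⌊$74,234 × 125%/5⌋ = $18,558. Book value $55,676.
Year 5 (final): $55,676 − $23,700 = $31,976. Book value $23,700.

$43,989; $32,992; $24,744; $18,558; $31,976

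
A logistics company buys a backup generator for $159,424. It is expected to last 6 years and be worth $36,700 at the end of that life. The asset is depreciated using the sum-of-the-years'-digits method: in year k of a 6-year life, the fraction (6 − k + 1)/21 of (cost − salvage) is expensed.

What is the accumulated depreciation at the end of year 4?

Depreciable base = $159,424 − $36,700 = $122,724.
Sum of the years' digits = 6+5+4+3+2+1 = 21.
Year 1: $122,724 × 6/21 = $35,064. Book value $124,360.
Year 2: $122,724 × 5/21 = $29,220. Book value $95,140.
Year 3: $122,724 × 4/21 = $23,376. Book value $71,764.
Year 4: $122,724 × 3/21 = $17,532. Book value $54,232.
Accumulated through year 4 = $159,424 − $54,232 = $105,192.

$105,192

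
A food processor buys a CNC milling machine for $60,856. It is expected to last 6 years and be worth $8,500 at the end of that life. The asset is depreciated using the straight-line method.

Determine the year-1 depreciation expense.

$8,726

Depreciable base = $60,856 − $8,500 = $52,356.
Annual expense = $52,356 / 6 = $8,726.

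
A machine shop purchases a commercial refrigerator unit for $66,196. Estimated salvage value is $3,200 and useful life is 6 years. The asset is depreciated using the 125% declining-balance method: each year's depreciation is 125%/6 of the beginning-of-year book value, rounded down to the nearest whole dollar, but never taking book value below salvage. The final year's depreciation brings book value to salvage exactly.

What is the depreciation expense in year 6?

$17,387

Depreciable base = $66,196 − $3,200 = $62,996.
Year 1: ⌊$66,196 × 125%/6⌋ = $13,790. Book value $52,406.
Year 2: ⌊$52,406 × 125%/6⌋ = $10,917. Book value $41,489.
Year 3: ⌊$41,489 × 125%/6⌋ = $8,643. Book value $32,846.
Year 4: ⌊$32,846 × 125%/6⌋ = $6,842. Book value $26,004.
Year 5: ⌊$26,004 × 125%/6⌋ = $5,417. Book value $20,587.
Year 6 (final): $20,587 − $3,200 = $17,387. Book value $3,200.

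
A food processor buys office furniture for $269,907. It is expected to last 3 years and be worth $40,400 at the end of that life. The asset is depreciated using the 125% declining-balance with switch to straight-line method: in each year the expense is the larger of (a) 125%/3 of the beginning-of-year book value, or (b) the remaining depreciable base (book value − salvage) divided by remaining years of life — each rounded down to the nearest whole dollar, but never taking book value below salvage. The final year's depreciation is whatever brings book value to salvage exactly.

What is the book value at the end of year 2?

$91,844

Depreciable base = $269,907 − $40,400 = $229,507.
Year 1: DB = ⌊$269,907 × 125%/3⌋ = $112,461; SL = ⌊$229,507/3⌋ = $76,502 → take DB $112,461. Book value $157,446.
Year 2: DB = ⌊$157,446 × 125%/3⌋ = $65,602; SL = ⌊$117,046/2⌋ = $58,523 → take DB $65,602. Book value $91,844.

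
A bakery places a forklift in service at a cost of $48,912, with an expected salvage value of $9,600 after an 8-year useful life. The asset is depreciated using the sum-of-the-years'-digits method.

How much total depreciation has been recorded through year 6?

Depreciable base = $48,912 − $9,600 = $39,312.
Sum of the years' digits = 8+7+6+5+4+3+2+1 = 36.
Year 1: $39,312 × 8/36 = $8,736. Book value $40,176.
Year 2: $39,312 × 7/36 = $7,644. Book value $32,532.
Year 3: $39,312 × 6/36 = $6,552. Book value $25,980.
Year 4: $39,312 × 5/36 = $5,460. Book value $20,520.
Year 5: $39,312 × 4/36 = $4,368. Book value $16,152.
Year 6: $39,312 × 3/36 = $3,276. Book value $12,876.
Accumulated through year 6 = $48,912 − $12,876 = $36,036.

$36,036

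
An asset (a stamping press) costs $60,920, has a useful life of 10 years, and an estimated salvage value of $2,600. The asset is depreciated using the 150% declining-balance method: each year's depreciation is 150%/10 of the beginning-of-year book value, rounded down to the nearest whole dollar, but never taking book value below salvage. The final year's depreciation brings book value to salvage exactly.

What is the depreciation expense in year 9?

Depreciable base = $60,920 − $2,600 = $58,320.
Year 1: ⌊$60,920 × 150%/10⌋ = $9,138. Book value $51,782.
Year 2: ⌊$51,782 × 150%/10⌋ = $7,767. Book value $44,015.
Year 3: ⌊$44,015 × 150%/10⌋ = $6,602. Book value $37,413.
Year 4: ⌊$37,413 × 150%/10⌋ = $5,611. Book value $31,802.
Year 5: ⌊$31,802 × 150%/10⌋ = $4,770. Book value $27,032.
Year 6: ⌊$27,032 × 150%/10⌋ = $4,054. Book value $22,978.
Year 7: ⌊$22,978 × 150%/10⌋ = $3,446. Book value $19,532.
Year 8: ⌊$19,532 × 150%/10⌋ = $2,929. Book value $16,603.
Year 9: ⌊$16,603 × 150%/10⌋ = $2,490. Book value $14,113.

$2,490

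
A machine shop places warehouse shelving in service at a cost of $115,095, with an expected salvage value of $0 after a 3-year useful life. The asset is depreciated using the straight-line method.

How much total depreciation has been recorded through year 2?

$76,730

Depreciable base = $115,095 − $0 = $115,095.
Annual expense = $115,095 / 3 = $38,365.
End of year 1: book value $76,730.
End of year 2: book value $38,365.
Accumulated through year 2 = $115,095 − $38,365 = $76,730.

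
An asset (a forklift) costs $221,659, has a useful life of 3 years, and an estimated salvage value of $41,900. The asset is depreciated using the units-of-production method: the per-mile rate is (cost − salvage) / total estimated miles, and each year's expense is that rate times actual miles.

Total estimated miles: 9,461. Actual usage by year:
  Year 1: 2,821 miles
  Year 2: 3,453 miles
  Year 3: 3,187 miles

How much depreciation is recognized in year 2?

Depreciable base = $221,659 − $41,900 = $179,759.
Rate = $179,759 / 9,461 miles = $19 per mile.
Year 1: 2,821 × $19 = $53,599. Book value $168,060.
Year 2: 3,453 × $19 = $65,607. Book value $102,453.

$65,607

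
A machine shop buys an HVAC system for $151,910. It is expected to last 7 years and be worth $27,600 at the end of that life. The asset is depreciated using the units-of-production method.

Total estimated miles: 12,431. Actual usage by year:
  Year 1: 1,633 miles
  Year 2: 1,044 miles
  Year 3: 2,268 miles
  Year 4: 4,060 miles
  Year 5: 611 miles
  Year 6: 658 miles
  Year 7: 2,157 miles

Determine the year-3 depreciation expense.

Depreciable base = $151,910 − $27,600 = $124,310.
Rate = $124,310 / 12,431 miles = $10 per mile.
Year 1: 1,633 × $10 = $16,330. Book value $135,580.
Year 2: 1,044 × $10 = $10,440. Book value $125,140.
Year 3: 2,268 × $10 = $22,680. Book value $102,460.

$22,680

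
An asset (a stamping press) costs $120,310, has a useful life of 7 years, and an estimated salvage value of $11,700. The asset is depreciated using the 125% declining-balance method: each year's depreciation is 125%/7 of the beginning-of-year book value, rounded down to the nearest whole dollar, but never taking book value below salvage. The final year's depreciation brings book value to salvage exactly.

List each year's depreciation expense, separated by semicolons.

$21,483; $17,647; $14,496; $11,907; $9,781; $8,035; $25,261

Depreciable base = $120,310 − $11,700 = $108,610.
Year 1: ⌊$120,310 × 125%/7⌋ = $21,483. Book value $98,827.
Year 2: ⌊$98,827 × 125%/7⌋ = $17,647. Book value $81,180.
Year 3: ⌊$81,180 × 125%/7⌋ = $14,496. Book value $66,684.
Year 4: ⌊$66,684 × 125%/7⌋ = $11,907. Book value $54,777.
Year 5: ⌊$54,777 × 125%/7⌋ = $9,781. Book value $44,996.
Year 6: ⌊$44,996 × 125%/7⌋ = $8,035. Book value $36,961.
Year 7 (final): $36,961 − $11,700 = $25,261. Book value $11,700.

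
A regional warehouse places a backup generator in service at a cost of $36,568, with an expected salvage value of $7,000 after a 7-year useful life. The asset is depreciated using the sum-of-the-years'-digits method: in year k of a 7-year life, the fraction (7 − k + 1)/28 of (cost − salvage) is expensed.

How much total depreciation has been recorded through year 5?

$26,400

Depreciable base = $36,568 − $7,000 = $29,568.
Sum of the years' digits = 7+6+5+4+3+2+1 = 28.
Year 1: $29,568 × 7/28 = $7,392. Book value $29,176.
Year 2: $29,568 × 6/28 = $6,336. Book value $22,840.
Year 3: $29,568 × 5/28 = $5,280. Book value $17,560.
Year 4: $29,568 × 4/28 = $4,224. Book value $13,336.
Year 5: $29,568 × 3/28 = $3,168. Book value $10,168.
Accumulated through year 5 = $36,568 − $10,168 = $26,400.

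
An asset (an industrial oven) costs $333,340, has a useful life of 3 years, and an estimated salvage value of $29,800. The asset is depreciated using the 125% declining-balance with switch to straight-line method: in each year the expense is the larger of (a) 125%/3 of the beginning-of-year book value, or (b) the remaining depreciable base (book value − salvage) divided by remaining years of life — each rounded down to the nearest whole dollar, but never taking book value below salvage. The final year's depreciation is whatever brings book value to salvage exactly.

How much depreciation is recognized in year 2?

Depreciable base = $333,340 − $29,800 = $303,540.
Year 1: DB = ⌊$333,340 × 125%/3⌋ = $138,891; SL = ⌊$303,540/3⌋ = $101,180 → take DB $138,891. Book value $194,449.
Year 2: DB = ⌊$194,449 × 125%/3⌋ = $81,020; SL = ⌊$164,649/2⌋ = $82,324 → take SL $82,324. Book value $112,125.

$82,324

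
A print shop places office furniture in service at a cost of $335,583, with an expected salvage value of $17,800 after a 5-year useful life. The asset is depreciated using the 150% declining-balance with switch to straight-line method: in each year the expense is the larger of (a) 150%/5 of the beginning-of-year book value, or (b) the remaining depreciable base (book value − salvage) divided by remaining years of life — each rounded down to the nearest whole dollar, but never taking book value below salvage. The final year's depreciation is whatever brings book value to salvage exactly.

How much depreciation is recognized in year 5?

$48,653

Depreciable base = $335,583 − $17,800 = $317,783.
Year 1: DB = ⌊$335,583 × 150%/5⌋ = $100,674; SL = ⌊$317,783/5⌋ = $63,556 → take DB $100,674. Book value $234,909.
Year 2: DB = ⌊$234,909 × 150%/5⌋ = $70,472; SL = ⌊$217,109/4⌋ = $54,277 → take DB $70,472. Book value $164,437.
Year 3: DB = ⌊$164,437 × 150%/5⌋ = $49,331; SL = ⌊$146,637/3⌋ = $48,879 → take DB $49,331. Book value $115,106.
Year 4: DB = ⌊$115,106 × 150%/5⌋ = $34,531; SL = ⌊$97,306/2⌋ = $48,653 → take SL $48,653. Book value $66,453.
Year 5 (final): $66,453 − $17,800 = $48,653. Book value $17,800.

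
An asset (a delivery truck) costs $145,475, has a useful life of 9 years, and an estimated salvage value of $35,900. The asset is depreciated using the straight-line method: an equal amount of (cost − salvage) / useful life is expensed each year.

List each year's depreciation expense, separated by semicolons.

$12,175; $12,175; $12,175; $12,175; $12,175; $12,175; $12,175; $12,175; $12,175

Depreciable base = $145,475 − $35,900 = $109,575.
Annual expense = $109,575 / 9 = $12,175.
End of year 1: book value $133,300.
End of year 2: book value $121,125.
End of year 3: book value $108,950.
End of year 4: book value $96,775.
End of year 5: book value $84,600.
End of year 6: book value $72,425.
End of year 7: book value $60,250.
End of year 8: book value $48,075.
End of year 9: book value $35,900.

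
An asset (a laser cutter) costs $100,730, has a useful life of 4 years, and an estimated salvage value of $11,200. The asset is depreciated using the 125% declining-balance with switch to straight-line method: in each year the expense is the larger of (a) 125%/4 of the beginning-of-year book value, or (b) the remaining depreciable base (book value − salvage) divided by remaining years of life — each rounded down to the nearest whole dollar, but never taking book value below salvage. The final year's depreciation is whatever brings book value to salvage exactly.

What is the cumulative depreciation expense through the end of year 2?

$53,119

Depreciable base = $100,730 − $11,200 = $89,530.
Year 1: DB = ⌊$100,730 × 125%/4⌋ = $31,478; SL = ⌊$89,530/4⌋ = $22,382 → take DB $31,478. Book value $69,252.
Year 2: DB = ⌊$69,252 × 125%/4⌋ = $21,641; SL = ⌊$58,052/3⌋ = $19,350 → take DB $21,641. Book value $47,611.
Accumulated through year 2 = $100,730 − $47,611 = $53,119.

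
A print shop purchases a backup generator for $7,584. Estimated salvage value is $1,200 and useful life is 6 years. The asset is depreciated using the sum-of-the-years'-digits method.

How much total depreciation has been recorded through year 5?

$6,080

Depreciable base = $7,584 − $1,200 = $6,384.
Sum of the years' digits = 6+5+4+3+2+1 = 21.
Year 1: $6,384 × 6/21 = $1,824. Book value $5,760.
Year 2: $6,384 × 5/21 = $1,520. Book value $4,240.
Year 3: $6,384 × 4/21 = $1,216. Book value $3,024.
Year 4: $6,384 × 3/21 = $912. Book value $2,112.
Year 5: $6,384 × 2/21 = $608. Book value $1,504.
Accumulated through year 5 = $7,584 − $1,504 = $6,080.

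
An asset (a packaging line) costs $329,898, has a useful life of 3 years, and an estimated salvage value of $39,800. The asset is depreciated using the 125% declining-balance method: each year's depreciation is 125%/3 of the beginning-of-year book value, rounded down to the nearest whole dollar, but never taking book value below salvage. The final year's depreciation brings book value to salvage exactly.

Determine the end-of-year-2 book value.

Depreciable base = $329,898 − $39,800 = $290,098.
Year 1: ⌊$329,898 × 125%/3⌋ = $137,457. Book value $192,441.
Year 2: ⌊$192,441 × 125%/3⌋ = $80,183. Book value $112,258.

$112,258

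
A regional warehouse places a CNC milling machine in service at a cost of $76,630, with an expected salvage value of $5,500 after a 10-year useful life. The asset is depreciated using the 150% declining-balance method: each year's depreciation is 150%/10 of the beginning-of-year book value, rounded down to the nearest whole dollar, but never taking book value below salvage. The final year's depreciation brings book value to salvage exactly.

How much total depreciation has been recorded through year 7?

Depreciable base = $76,630 − $5,500 = $71,130.
Year 1: ⌊$76,630 × 150%/10⌋ = $11,494. Book value $65,136.
Year 2: ⌊$65,136 × 150%/10⌋ = $9,770. Book value $55,366.
Year 3: ⌊$55,366 × 150%/10⌋ = $8,304. Book value $47,062.
Year 4: ⌊$47,062 × 150%/10⌋ = $7,059. Book value $40,003.
Year 5: ⌊$40,003 × 150%/10⌋ = $6,000. Book value $34,003.
Year 6: ⌊$34,003 × 150%/10⌋ = $5,100. Book value $28,903.
Year 7: ⌊$28,903 × 150%/10⌋ = $4,335. Book value $24,568.
Accumulated through year 7 = $76,630 − $24,568 = $52,062.

$52,062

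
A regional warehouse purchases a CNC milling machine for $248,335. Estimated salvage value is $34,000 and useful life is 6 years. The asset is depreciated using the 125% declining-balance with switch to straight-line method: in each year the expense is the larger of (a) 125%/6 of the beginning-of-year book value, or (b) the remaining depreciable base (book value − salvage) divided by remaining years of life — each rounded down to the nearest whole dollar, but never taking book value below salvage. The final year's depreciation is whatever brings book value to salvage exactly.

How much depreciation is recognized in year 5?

Depreciable base = $248,335 − $34,000 = $214,335.
Year 1: DB = ⌊$248,335 × 125%/6⌋ = $51,736; SL = ⌊$214,335/6⌋ = $35,722 → take DB $51,736. Book value $196,599.
Year 2: DB = ⌊$196,599 × 125%/6⌋ = $40,958; SL = ⌊$162,599/5⌋ = $32,519 → take DB $40,958. Book value $155,641.
Year 3: DB = ⌊$155,641 × 125%/6⌋ = $32,425; SL = ⌊$121,641/4⌋ = $30,410 → take DB $32,425. Book value $123,216.
Year 4: DB = ⌊$123,216 × 125%/6⌋ = $25,670; SL = ⌊$89,216/3⌋ = $29,738 → take SL $29,738. Book value $93,478.
Year 5: DB = ⌊$93,478 × 125%/6⌋ = $19,474; SL = ⌊$59,478/2⌋ = $29,739 → take SL $29,739. Book value $63,739.

$29,739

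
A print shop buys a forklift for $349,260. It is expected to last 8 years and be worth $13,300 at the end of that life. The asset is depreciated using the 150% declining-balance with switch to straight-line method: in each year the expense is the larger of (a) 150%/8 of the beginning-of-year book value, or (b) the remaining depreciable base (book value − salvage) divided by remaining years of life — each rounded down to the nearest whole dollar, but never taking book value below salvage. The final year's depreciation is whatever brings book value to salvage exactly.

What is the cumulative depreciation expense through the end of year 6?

$266,504

Depreciable base = $349,260 − $13,300 = $335,960.
Year 1: DB = ⌊$349,260 × 150%/8⌋ = $65,486; SL = ⌊$335,960/8⌋ = $41,995 → take DB $65,486. Book value $283,774.
Year 2: DB = ⌊$283,774 × 150%/8⌋ = $53,207; SL = ⌊$270,474/7⌋ = $38,639 → take DB $53,207. Book value $230,567.
Year 3: DB = ⌊$230,567 × 150%/8⌋ = $43,231; SL = ⌊$217,267/6⌋ = $36,211 → take DB $43,231. Book value $187,336.
Year 4: DB = ⌊$187,336 × 150%/8⌋ = $35,125; SL = ⌊$174,036/5⌋ = $34,807 → take DB $35,125. Book value $152,211.
Year 5: DB = ⌊$152,211 × 150%/8⌋ = $28,539; SL = ⌊$138,911/4⌋ = $34,727 → take SL $34,727. Book value $117,484.
Year 6: DB = ⌊$117,484 × 150%/8⌋ = $22,028; SL = ⌊$104,184/3⌋ = $34,728 → take SL $34,728. Book value $82,756.
Accumulated through year 6 = $349,260 − $82,756 = $266,504.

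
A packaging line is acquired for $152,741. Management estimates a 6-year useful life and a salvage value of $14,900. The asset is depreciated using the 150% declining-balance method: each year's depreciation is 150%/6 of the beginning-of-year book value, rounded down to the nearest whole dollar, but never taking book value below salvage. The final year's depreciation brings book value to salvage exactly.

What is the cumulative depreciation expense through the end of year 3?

Depreciable base = $152,741 − $14,900 = $137,841.
Year 1: ⌊$152,741 × 150%/6⌋ = $38,185. Book value $114,556.
Year 2: ⌊$114,556 × 150%/6⌋ = $28,639. Book value $85,917.
Year 3: ⌊$85,917 × 150%/6⌋ = $21,479. Book value $64,438.
Accumulated through year 3 = $152,741 − $64,438 = $88,303.

$88,303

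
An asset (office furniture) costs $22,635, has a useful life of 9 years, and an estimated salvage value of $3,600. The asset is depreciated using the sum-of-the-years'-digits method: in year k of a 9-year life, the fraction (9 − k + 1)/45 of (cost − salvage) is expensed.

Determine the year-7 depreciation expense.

$1,269

Depreciable base = $22,635 − $3,600 = $19,035.
Sum of the years' digits = 9+8+7+6+5+4+3+2+1 = 45.
Year 1: $19,035 × 9/45 = $3,807. Book value $18,828.
Year 2: $19,035 × 8/45 = $3,384. Book value $15,444.
Year 3: $19,035 × 7/45 = $2,961. Book value $12,483.
Year 4: $19,035 × 6/45 = $2,538. Book value $9,945.
Year 5: $19,035 × 5/45 = $2,115. Book value $7,830.
Year 6: $19,035 × 4/45 = $1,692. Book value $6,138.
Year 7: $19,035 × 3/45 = $1,269. Book value $4,869.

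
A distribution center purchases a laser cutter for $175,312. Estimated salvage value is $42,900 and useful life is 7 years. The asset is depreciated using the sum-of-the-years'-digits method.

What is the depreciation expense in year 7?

Depreciable base = $175,312 − $42,900 = $132,412.
Sum of the years' digits = 7+6+5+4+3+2+1 = 28.
Year 1: $132,412 × 7/28 = $33,103. Book value $142,209.
Year 2: $132,412 × 6/28 = $28,374. Book value $113,835.
Year 3: $132,412 × 5/28 = $23,645. Book value $90,190.
Year 4: $132,412 × 4/28 = $18,916. Book value $71,274.
Year 5: $132,412 × 3/28 = $14,187. Book value $57,087.
Year 6: $132,412 × 2/28 = $9,458. Book value $47,629.
Year 7: $132,412 × 1/28 = $4,729. Book value $42,900.

$4,729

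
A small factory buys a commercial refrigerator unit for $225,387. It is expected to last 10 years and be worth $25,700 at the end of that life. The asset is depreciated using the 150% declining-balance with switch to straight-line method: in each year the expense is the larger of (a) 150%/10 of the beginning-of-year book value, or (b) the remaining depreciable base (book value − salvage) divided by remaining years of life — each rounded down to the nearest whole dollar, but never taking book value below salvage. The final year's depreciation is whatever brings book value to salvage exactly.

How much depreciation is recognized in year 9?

$14,827

Depreciable base = $225,387 − $25,700 = $199,687.
Year 1: DB = ⌊$225,387 × 150%/10⌋ = $33,808; SL = ⌊$199,687/10⌋ = $19,968 → take DB $33,808. Book value $191,579.
Year 2: DB = ⌊$191,579 × 150%/10⌋ = $28,736; SL = ⌊$165,879/9⌋ = $18,431 → take DB $28,736. Book value $162,843.
Year 3: DB = ⌊$162,843 × 150%/10⌋ = $24,426; SL = ⌊$137,143/8⌋ = $17,142 → take DB $24,426. Book value $138,417.
Year 4: DB = ⌊$138,417 × 150%/10⌋ = $20,762; SL = ⌊$112,717/7⌋ = $16,102 → take DB $20,762. Book value $117,655.
Year 5: DB = ⌊$117,655 × 150%/10⌋ = $17,648; SL = ⌊$91,955/6⌋ = $15,325 → take DB $17,648. Book value $100,007.
Year 6: DB = ⌊$100,007 × 150%/10⌋ = $15,001; SL = ⌊$74,307/5⌋ = $14,861 → take DB $15,001. Book value $85,006.
Year 7: DB = ⌊$85,006 × 150%/10⌋ = $12,750; SL = ⌊$59,306/4⌋ = $14,826 → take SL $14,826. Book value $70,180.
Year 8: DB = ⌊$70,180 × 150%/10⌋ = $10,527; SL = ⌊$44,480/3⌋ = $14,826 → take SL $14,826. Book value $55,354.
Year 9: DB = ⌊$55,354 × 150%/10⌋ = $8,303; SL = ⌊$29,654/2⌋ = $14,827 → take SL $14,827. Book value $40,527.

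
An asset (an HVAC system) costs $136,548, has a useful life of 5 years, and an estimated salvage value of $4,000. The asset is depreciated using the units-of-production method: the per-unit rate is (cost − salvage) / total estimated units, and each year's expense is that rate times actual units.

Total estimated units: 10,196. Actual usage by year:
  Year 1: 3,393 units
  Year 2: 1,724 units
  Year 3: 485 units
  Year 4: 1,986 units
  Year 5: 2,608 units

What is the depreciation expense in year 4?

Depreciable base = $136,548 − $4,000 = $132,548.
Rate = $132,548 / 10,196 units = $13 per unit.
Year 1: 3,393 × $13 = $44,109. Book value $92,439.
Year 2: 1,724 × $13 = $22,412. Book value $70,027.
Year 3: 485 × $13 = $6,305. Book value $63,722.
Year 4: 1,986 × $13 = $25,818. Book value $37,904.

$25,818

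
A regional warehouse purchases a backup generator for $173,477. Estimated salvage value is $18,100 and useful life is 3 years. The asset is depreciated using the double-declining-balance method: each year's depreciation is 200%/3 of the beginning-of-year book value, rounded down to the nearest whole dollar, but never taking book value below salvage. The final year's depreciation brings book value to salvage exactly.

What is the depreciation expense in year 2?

Depreciable base = $173,477 − $18,100 = $155,377.
Year 1: ⌊$173,477 × 200%/3⌋ = $115,651. Book value $57,826.
Year 2: ⌊$57,826 × 200%/3⌋ = $38,550. Book value $19,276.

$38,550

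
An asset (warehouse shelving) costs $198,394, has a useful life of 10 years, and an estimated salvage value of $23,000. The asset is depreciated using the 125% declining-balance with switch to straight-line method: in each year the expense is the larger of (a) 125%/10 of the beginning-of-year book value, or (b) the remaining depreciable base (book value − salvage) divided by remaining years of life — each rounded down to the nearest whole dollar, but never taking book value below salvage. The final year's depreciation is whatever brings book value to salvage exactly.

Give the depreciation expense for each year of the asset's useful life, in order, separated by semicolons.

$24,799; $21,699; $18,987; $16,613; $15,549; $15,549; $15,549; $15,549; $15,550; $15,550

Depreciable base = $198,394 − $23,000 = $175,394.
Year 1: DB = ⌊$198,394 × 125%/10⌋ = $24,799; SL = ⌊$175,394/10⌋ = $17,539 → take DB $24,799. Book value $173,595.
Year 2: DB = ⌊$173,595 × 125%/10⌋ = $21,699; SL = ⌊$150,595/9⌋ = $16,732 → take DB $21,699. Book value $151,896.
Year 3: DB = ⌊$151,896 × 125%/10⌋ = $18,987; SL = ⌊$128,896/8⌋ = $16,112 → take DB $18,987. Book value $132,909.
Year 4: DB = ⌊$132,909 × 125%/10⌋ = $16,613; SL = ⌊$109,909/7⌋ = $15,701 → take DB $16,613. Book value $116,296.
Year 5: DB = ⌊$116,296 × 125%/10⌋ = $14,537; SL = ⌊$93,296/6⌋ = $15,549 → take SL $15,549. Book value $100,747.
Year 6: DB = ⌊$100,747 × 125%/10⌋ = $12,593; SL = ⌊$77,747/5⌋ = $15,549 → take SL $15,549. Book value $85,198.
Year 7: DB = ⌊$85,198 × 125%/10⌋ = $10,649; SL = ⌊$62,198/4⌋ = $15,549 → take SL $15,549. Book value $69,649.
Year 8: DB = ⌊$69,649 × 125%/10⌋ = $8,706; SL = ⌊$46,649/3⌋ = $15,549 → take SL $15,549. Book value $54,100.
Year 9: DB = ⌊$54,100 × 125%/10⌋ = $6,762; SL = ⌊$31,100/2⌋ = $15,550 → take SL $15,550. Book value $38,550.
Year 10 (final): $38,550 − $23,000 = $15,550. Book value $23,000.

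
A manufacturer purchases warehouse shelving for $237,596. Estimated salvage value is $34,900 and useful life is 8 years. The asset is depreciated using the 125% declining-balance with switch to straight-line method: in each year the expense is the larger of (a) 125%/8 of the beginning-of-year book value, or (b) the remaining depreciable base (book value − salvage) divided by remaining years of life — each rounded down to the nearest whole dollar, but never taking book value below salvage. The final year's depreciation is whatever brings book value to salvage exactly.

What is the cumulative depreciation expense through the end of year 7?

$181,316

Depreciable base = $237,596 − $34,900 = $202,696.
Year 1: DB = ⌊$237,596 × 125%/8⌋ = $37,124; SL = ⌊$202,696/8⌋ = $25,337 → take DB $37,124. Book value $200,472.
Year 2: DB = ⌊$200,472 × 125%/8⌋ = $31,323; SL = ⌊$165,572/7⌋ = $23,653 → take DB $31,323. Book value $169,149.
Year 3: DB = ⌊$169,149 × 125%/8⌋ = $26,429; SL = ⌊$134,249/6⌋ = $22,374 → take DB $26,429. Book value $142,720.
Year 4: DB = ⌊$142,720 × 125%/8⌋ = $22,300; SL = ⌊$107,820/5⌋ = $21,564 → take DB $22,300. Book value $120,420.
Year 5: DB = ⌊$120,420 × 125%/8⌋ = $18,815; SL = ⌊$85,520/4⌋ = $21,380 → take SL $21,380. Book value $99,040.
Year 6: DB = ⌊$99,040 × 125%/8⌋ = $15,475; SL = ⌊$64,140/3⌋ = $21,380 → take SL $21,380. Book value $77,660.
Year 7: DB = ⌊$77,660 × 125%/8⌋ = $12,134; SL = ⌊$42,760/2⌋ = $21,380 → take SL $21,380. Book value $56,280.
Accumulated through year 7 = $237,596 − $56,280 = $181,316.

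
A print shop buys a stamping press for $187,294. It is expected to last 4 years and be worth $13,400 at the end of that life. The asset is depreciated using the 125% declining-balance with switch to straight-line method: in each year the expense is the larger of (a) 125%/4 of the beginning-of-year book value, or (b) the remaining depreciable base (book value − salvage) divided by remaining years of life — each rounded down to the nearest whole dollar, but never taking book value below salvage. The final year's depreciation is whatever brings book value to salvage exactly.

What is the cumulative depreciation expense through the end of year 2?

$98,768

Depreciable base = $187,294 − $13,400 = $173,894.
Year 1: DB = ⌊$187,294 × 125%/4⌋ = $58,529; SL = ⌊$173,894/4⌋ = $43,473 → take DB $58,529. Book value $128,765.
Year 2: DB = ⌊$128,765 × 125%/4⌋ = $40,239; SL = ⌊$115,365/3⌋ = $38,455 → take DB $40,239. Book value $88,526.
Accumulated through year 2 = $187,294 − $88,526 = $98,768.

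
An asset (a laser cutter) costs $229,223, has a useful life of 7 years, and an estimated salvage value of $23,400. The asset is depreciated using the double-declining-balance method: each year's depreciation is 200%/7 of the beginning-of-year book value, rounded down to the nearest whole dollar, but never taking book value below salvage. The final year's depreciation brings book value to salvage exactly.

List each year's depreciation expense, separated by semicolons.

Depreciable base = $229,223 − $23,400 = $205,823.
Year 1: ⌊$229,223 × 200%/7⌋ = $65,492. Book value $163,731.
Year 2: ⌊$163,731 × 200%/7⌋ = $46,780. Book value $116,951.
Year 3: ⌊$116,951 × 200%/7⌋ = $33,414. Book value $83,537.
Year 4: ⌊$83,537 × 200%/7⌋ = $23,867. Book value $59,670.
Year 5: ⌊$59,670 × 200%/7⌋ = $17,048. Book value $42,622.
Year 6: ⌊$42,622 × 200%/7⌋ = $12,177. Book value $30,445.
Year 7 (final): $30,445 − $23,400 = $7,045. Book value $23,400.

$65,492; $46,780; $33,414; $23,867; $17,048; $12,177; $7,045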